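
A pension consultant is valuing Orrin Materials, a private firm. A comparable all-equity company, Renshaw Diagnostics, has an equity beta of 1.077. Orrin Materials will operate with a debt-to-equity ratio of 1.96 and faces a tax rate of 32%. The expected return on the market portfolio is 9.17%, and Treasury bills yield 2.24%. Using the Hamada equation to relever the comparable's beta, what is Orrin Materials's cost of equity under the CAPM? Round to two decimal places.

19.65%

β_L = β_U × [1 + (1 − t)(D/E)] = 1.077 × [1 + (1 − 0.32) × 1.96]
    = 1.077 × [1 + 0.68 × 1.96] = 1.077 × 2.3328 = 2.5124
MRP = 9.17% − 2.24% = 6.93%
E(R) = R_f + β_L × MRP = 2.24% + 2.5124 × 6.93% = 19.65%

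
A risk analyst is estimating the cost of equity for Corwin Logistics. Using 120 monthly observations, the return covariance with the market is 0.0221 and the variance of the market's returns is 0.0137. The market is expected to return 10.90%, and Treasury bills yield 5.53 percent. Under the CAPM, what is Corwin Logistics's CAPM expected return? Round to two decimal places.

β = Cov(R_i, R_m) / Var(R_m) = 0.0221 / 0.0137 = 1.6131
MRP = 10.90% − 5.53% = 5.37%
E(R) = R_f + β × MRP = 5.53% + 1.6131 × 5.37% = 14.19%

14.19%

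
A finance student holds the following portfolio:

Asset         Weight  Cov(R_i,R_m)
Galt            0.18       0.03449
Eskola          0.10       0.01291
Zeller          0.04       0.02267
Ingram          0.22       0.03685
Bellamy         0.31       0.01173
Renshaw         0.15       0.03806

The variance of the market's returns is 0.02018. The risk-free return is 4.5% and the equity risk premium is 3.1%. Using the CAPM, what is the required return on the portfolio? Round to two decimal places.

β_Galt = 0.03449 / 0.02018 = 1.7091
β_Eskola = 0.01291 / 0.02018 = 0.6397
β_Zeller = 0.02267 / 0.02018 = 1.1234
β_Ingram = 0.03685 / 0.02018 = 1.8261
β_Bellamy = 0.01173 / 0.02018 = 0.5813
β_Renshaw = 0.03806 / 0.02018 = 1.8860
β_P = Σ w_i β_i = 0.18×1.7091 + 0.10×0.6397 + 0.04×1.1234 + 0.22×1.8261 + 0.31×0.5813 + 0.15×1.8860 = 1.2814
E(R_P) = R_f + β_P × MRP = 4.5% + 1.2814 × 3.1% = 8.47%

8.47%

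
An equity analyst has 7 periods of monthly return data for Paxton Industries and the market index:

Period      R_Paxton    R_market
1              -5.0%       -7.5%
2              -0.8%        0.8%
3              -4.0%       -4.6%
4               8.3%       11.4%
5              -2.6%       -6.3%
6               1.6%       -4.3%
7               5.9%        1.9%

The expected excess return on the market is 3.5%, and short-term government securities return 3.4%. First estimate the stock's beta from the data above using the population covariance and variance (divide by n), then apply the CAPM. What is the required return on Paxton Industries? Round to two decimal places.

Mean R_i = (-5.0 − 0.8 − 4.0 + 8.3 − 2.6 + 1.6 + 5.9) / 7 = 0.4857%
Mean R_m = (-7.5 + 0.8 − 4.6 + 11.4 − 6.3 − 4.3 + 1.9) / 7 = -1.2286%
Σ(R_i − R̄_i)(R_m − R̄_m) = 174.7671  ⇒  Cov = 174.7671 / 7 = 24.9667
Σ(R_m − R̄_m)² = 259.2343  ⇒  Var(R_m) = 259.2343 / 7 = 37.0335
β = Cov / Var(R_m) = 24.9667 / 37.0335 = 0.6742
E(R) = R_f + β × MRP = 3.4% + 0.6742 × 3.5% = 5.76%

5.76%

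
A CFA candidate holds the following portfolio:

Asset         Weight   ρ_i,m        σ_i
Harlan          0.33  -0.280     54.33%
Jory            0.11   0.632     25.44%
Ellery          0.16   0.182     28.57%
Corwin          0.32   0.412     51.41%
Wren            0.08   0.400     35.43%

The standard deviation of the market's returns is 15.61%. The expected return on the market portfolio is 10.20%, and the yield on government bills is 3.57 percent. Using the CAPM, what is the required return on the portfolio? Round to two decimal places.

5.90%

β_Harlan = -0.280 × 54.33% / 15.61% = -0.9745
β_Jory = 0.632 × 25.44% / 15.61% = 1.0300
β_Ellery = 0.182 × 28.57% / 15.61% = 0.3331
β_Corwin = 0.412 × 51.41% / 15.61% = 1.3569
β_Wren = 0.400 × 35.43% / 15.61% = 0.9079
β_P = Σ w_i β_i = 0.33×-0.9745 + 0.11×1.0300 + 0.16×0.3331 + 0.32×1.3569 + 0.08×0.9079 = 0.3519
MRP = 10.20% − 3.57% = 6.63%
E(R_P) = R_f + β_P × MRP = 3.57% + 0.3519 × 6.63% = 5.90%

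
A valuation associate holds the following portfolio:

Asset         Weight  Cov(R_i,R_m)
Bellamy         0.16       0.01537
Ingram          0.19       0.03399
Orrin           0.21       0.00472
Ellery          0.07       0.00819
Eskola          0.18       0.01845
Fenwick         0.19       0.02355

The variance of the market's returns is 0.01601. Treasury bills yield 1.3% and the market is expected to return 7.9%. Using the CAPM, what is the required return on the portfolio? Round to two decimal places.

β_Bellamy = 0.01537 / 0.01601 = 0.9600
β_Ingram = 0.03399 / 0.01601 = 2.1230
β_Orrin = 0.00472 / 0.01601 = 0.2948
β_Ellery = 0.00819 / 0.01601 = 0.5116
β_Eskola = 0.01845 / 0.01601 = 1.1524
β_Fenwick = 0.02355 / 0.01601 = 1.4710
β_P = Σ w_i β_i = 0.16×0.9600 + 0.19×2.1230 + 0.21×0.2948 + 0.07×0.5116 + 0.18×1.1524 + 0.19×1.4710 = 1.1416
MRP = 7.9% − 1.3% = 6.60%
E(R_P) = R_f + β_P × MRP = 1.3% + 1.1416 × 6.6% = 8.83%

8.83%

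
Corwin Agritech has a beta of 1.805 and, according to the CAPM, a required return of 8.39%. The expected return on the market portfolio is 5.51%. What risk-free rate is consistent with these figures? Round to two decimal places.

1.93%

E(R) = R_f + β(E(R_m) − R_f) = R_f(1 − β) + β·E(R_m)
8.39% = R_f × (1 − 1.805) + 1.805 × 5.51%
8.39% = R_f × -0.805 + 9.94555%
R_f = (8.39% − 9.94555%) / -0.805 = 1.93%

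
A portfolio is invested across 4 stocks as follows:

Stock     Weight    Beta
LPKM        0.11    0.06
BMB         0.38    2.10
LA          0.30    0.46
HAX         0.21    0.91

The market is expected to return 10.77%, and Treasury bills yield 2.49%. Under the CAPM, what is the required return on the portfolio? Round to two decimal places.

β_P = Σ w_i β_i = 0.11×0.06 + 0.38×2.10 + 0.30×0.46 + 0.21×0.91 = 1.1337
MRP = 10.77% − 2.49% = 8.28%
E(R_P) = R_f + β_P × MRP = 2.49% + 1.1337 × 8.28% = 11.88%

11.88%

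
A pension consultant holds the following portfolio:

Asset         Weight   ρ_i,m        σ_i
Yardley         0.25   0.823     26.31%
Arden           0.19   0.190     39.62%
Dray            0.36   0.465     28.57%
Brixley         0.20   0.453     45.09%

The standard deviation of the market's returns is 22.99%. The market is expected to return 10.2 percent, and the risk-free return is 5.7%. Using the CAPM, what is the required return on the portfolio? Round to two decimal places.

β_Yardley = 0.823 × 26.31% / 22.99% = 0.9418
β_Arden = 0.190 × 39.62% / 22.99% = 0.3274
β_Dray = 0.465 × 28.57% / 22.99% = 0.5779
β_Brixley = 0.453 × 45.09% / 22.99% = 0.8885
β_P = Σ w_i β_i = 0.25×0.9418 + 0.19×0.3274 + 0.36×0.5779 + 0.20×0.8885 = 0.6834
MRP = 10.2% − 5.7% = 4.50%
E(R_P) = R_f + β_P × MRP = 5.7% + 0.6834 × 4.5% = 8.78%

8.78%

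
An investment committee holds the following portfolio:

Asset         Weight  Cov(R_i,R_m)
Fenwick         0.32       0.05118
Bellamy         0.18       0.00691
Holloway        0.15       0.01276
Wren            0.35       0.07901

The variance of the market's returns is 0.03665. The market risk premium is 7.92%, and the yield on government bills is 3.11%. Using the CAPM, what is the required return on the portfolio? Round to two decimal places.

13.31%

β_Fenwick = 0.05118 / 0.03665 = 1.3965
β_Bellamy = 0.00691 / 0.03665 = 0.1885
β_Holloway = 0.01276 / 0.03665 = 0.3482
β_Wren = 0.07901 / 0.03665 = 2.1558
β_P = Σ w_i β_i = 0.32×1.3965 + 0.18×0.1885 + 0.15×0.3482 + 0.35×2.1558 = 1.2876
E(R_P) = R_f + β_P × MRP = 3.11% + 1.2876 × 7.92% = 13.31%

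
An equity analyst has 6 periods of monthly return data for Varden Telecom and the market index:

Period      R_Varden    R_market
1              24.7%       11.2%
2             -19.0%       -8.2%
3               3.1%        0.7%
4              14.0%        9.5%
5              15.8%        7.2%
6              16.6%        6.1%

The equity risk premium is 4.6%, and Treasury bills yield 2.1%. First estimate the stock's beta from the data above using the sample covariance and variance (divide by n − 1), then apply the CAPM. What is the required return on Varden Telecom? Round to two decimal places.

11.80%

Mean R_i = (24.7 − 19.0 + 3.1 + 14.0 + 15.8 + 16.6) / 6 = 9.2000%
Mean R_m = (11.2 − 8.2 + 0.7 + 9.5 + 7.2 + 6.1) / 6 = 4.4167%
Σ(R_i − R̄_i)(R_m − R̄_m) = 538.8300  ⇒  Cov = 538.8300 / 5 = 107.7660
Σ(R_m − R̄_m)² = 255.4283  ⇒  Var(R_m) = 255.4283 / 5 = 51.0857
β = Cov / Var(R_m) = 107.7660 / 51.0857 = 2.1095
E(R) = R_f + β × MRP = 2.1% + 2.1095 × 4.6% = 11.80%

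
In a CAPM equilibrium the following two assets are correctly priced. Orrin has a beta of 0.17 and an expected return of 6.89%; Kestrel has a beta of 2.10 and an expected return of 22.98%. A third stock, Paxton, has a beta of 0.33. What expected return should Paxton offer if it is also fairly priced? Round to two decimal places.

8.22%

MRP (SML slope) = (22.98% − 6.89%) / (2.10 − 0.17) = 16.09% / 1.93 = 8.3368%
R_f (intercept) = 6.89% − 0.17 × 8.3368% = 5.4727%
E(R_Paxton) = R_f + β × MRP = 5.4727% + 0.33 × 8.3368% = 8.22%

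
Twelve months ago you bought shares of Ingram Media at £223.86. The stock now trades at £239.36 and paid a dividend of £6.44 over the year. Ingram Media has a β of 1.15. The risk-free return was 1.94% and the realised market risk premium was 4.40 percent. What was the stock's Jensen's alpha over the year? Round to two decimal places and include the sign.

Realised HPR = (P1 + D1 − P0) / P0 = (239.36 + 6.44 − 223.86) / 223.86 = 21.94 / 223.86 = 9.8008%
CAPM required = R_f + β·MRP = 1.94% + 1.15 × 4.40% = 7.0000%
α = realised − required = 9.8008% − 7.0000% = +2.80%

+2.80%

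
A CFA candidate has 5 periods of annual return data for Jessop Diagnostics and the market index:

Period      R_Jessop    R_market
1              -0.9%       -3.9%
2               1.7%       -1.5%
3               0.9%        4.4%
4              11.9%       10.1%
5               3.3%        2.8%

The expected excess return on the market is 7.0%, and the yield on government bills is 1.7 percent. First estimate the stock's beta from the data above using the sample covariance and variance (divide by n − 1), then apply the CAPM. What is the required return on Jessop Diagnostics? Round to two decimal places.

Mean R_i = (-0.9 + 1.7 + 0.9 + 11.9 + 3.3) / 5 = 3.3800%
Mean R_m = (-3.9 − 1.5 + 4.4 + 10.1 + 2.8) / 5 = 2.3800%
Σ(R_i − R̄_i)(R_m − R̄_m) = 94.1280  ⇒  Cov = 94.1280 / 4 = 23.5320
Σ(R_m − R̄_m)² = 118.3480  ⇒  Var(R_m) = 118.3480 / 4 = 29.5870
β = Cov / Var(R_m) = 23.5320 / 29.5870 = 0.7953
E(R) = R_f + β × MRP = 1.7% + 0.7953 × 7.0% = 7.27%

7.27%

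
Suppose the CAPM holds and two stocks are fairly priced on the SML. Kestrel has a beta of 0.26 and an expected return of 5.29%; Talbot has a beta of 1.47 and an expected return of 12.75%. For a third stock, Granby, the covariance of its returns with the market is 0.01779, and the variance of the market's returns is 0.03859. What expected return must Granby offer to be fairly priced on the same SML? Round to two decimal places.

MRP = (12.75% − 5.29%) / (1.47 − 0.26) = 6.1653%
R_f = 5.29% − 0.26 × 6.1653% = 3.6870%
β_Granby = Cov / Var(R_m) = 0.01779 / 0.03859 = 0.4610
E(R_Granby) = R_f + β × MRP = 3.6870% + 0.4610 × 6.1653% = 6.53%

6.53%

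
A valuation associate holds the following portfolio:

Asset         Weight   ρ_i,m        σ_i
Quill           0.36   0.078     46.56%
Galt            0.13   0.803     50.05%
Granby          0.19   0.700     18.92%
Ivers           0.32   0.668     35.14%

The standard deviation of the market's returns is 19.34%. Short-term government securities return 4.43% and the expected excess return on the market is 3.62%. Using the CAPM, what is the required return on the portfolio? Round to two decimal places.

β_Quill = 0.078 × 46.56% / 19.34% = 0.1878
β_Galt = 0.803 × 50.05% / 19.34% = 2.0781
β_Granby = 0.700 × 18.92% / 19.34% = 0.6848
β_Ivers = 0.668 × 35.14% / 19.34% = 1.2137
β_P = Σ w_i β_i = 0.36×0.1878 + 0.13×2.0781 + 0.19×0.6848 + 0.32×1.2137 = 0.8563
E(R_P) = R_f + β_P × MRP = 4.43% + 0.8563 × 3.62% = 7.53%

7.53%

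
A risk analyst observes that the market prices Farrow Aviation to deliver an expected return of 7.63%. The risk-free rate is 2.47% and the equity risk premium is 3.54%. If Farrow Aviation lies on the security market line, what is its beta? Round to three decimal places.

β = (E(R) − R_f) / MRP = (7.63% − 2.47%) / 3.54% = 5.16% / 3.54% = 1.458

1.458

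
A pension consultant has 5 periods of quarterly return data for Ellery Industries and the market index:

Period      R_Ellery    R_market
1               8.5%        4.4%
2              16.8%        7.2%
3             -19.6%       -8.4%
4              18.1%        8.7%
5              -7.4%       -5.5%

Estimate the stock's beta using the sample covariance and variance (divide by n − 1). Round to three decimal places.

2.088

Mean R_i = (8.5 + 16.8 − 19.6 + 18.1 − 7.4) / 5 = 3.2800%
Mean R_m = (4.4 + 7.2 − 8.4 + 8.7 − 5.5) / 5 = 1.2800%
Σ(R_i − R̄_i)(R_m − R̄_m) = 500.1780  ⇒  Cov = 500.1780 / 4 = 125.0445
Σ(R_m − R̄_m)² = 239.5080  ⇒  Var(R_m) = 239.5080 / 4 = 59.8770
β = Cov / Var(R_m) = 125.0445 / 59.8770 = 2.0884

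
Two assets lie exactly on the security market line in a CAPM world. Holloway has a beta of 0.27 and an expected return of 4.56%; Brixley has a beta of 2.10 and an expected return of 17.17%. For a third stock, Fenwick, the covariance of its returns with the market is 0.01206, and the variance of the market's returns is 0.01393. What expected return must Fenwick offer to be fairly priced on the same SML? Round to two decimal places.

MRP = (17.17% − 4.56%) / (2.10 − 0.27) = 6.8907%
R_f = 4.56% − 0.27 × 6.8907% = 2.6995%
β_Fenwick = Cov / Var(R_m) = 0.01206 / 0.01393 = 0.8658
E(R_Fenwick) = R_f + β × MRP = 2.6995% + 0.8658 × 6.8907% = 8.67%

8.67%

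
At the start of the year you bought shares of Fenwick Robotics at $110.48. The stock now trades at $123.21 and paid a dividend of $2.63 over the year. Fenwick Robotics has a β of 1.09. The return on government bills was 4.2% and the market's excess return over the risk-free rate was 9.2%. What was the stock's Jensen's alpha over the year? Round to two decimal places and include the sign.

Realised HPR = (P1 + D1 − P0) / P0 = (123.21 + 2.63 − 110.48) / 110.48 = 15.36 / 110.48 = 13.9030%
CAPM required = R_f + β·MRP = 4.2% + 1.09 × 9.2% = 14.2280%
α = realised − required = 13.9030% − 14.2280% = -0.33%

-0.33%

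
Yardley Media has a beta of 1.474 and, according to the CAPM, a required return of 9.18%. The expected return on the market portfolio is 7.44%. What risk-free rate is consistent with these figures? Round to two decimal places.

E(R) = R_f + β(E(R_m) − R_f) = R_f(1 − β) + β·E(R_m)
9.18% = R_f × (1 − 1.474) + 1.474 × 7.44%
9.18% = R_f × -0.474 + 10.96656%
R_f = (9.18% − 10.96656%) / -0.474 = 3.77%

3.77%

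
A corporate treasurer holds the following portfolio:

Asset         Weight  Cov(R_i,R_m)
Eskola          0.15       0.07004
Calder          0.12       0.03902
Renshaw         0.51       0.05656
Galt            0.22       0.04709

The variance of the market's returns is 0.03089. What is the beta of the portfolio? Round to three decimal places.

β_Eskola = 0.07004 / 0.03089 = 2.2674
β_Calder = 0.03902 / 0.03089 = 1.2632
β_Renshaw = 0.05656 / 0.03089 = 1.8310
β_Galt = 0.04709 / 0.03089 = 1.5244
β_P = Σ w_i β_i = 0.15×2.2674 + 0.12×1.2632 + 0.51×1.8310 + 0.22×1.5244 = 1.7609

1.761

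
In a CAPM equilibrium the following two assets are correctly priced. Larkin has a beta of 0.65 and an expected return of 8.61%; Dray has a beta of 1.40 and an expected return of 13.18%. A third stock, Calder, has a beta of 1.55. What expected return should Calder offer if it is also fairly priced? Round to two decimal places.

MRP (SML slope) = (13.18% − 8.61%) / (1.40 − 0.65) = 4.57% / 0.75 = 6.0933%
R_f (intercept) = 8.61% − 0.65 × 6.0933% = 4.6494%
E(R_Calder) = R_f + β × MRP = 4.6494% + 1.55 × 6.0933% = 14.09%

14.09%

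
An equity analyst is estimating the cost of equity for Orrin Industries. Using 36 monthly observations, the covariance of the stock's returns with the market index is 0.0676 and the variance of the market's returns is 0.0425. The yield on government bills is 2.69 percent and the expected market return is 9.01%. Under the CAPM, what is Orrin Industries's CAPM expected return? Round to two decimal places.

β = Cov(R_i, R_m) / Var(R_m) = 0.0676 / 0.0425 = 1.5906
MRP = 9.01% − 2.69% = 6.32%
E(R) = R_f + β × MRP = 2.69% + 1.5906 × 6.32% = 12.74%

12.74%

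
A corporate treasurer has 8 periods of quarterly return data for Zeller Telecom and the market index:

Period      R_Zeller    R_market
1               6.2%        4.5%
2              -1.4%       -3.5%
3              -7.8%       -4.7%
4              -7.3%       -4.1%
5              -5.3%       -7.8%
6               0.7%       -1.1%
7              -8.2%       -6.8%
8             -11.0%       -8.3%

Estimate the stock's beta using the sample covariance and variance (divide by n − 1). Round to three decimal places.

Mean R_i = (6.2 − 1.4 − 7.8 − 7.3 − 5.3 + 0.7 − 8.2 − 11.0) / 8 = -4.2625%
Mean R_m = (4.5 − 3.5 − 4.7 − 4.1 − 7.8 − 1.1 − 6.8 − 8.3) / 8 = -3.9750%
Σ(R_i − R̄_i)(R_m − R̄_m) = 151.4725  ⇒  Cov = 151.4725 / 7 = 21.6389
Σ(R_m − R̄_m)² = 122.1750  ⇒  Var(R_m) = 122.1750 / 7 = 17.4536
β = Cov / Var(R_m) = 21.6389 / 17.4536 = 1.2398

1.240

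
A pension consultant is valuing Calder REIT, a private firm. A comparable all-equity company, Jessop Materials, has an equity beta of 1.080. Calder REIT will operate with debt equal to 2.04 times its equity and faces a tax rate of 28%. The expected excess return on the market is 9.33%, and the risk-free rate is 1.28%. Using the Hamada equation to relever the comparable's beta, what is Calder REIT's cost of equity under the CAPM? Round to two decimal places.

β_L = β_U × [1 + (1 − t)(D/E)] = 1.080 × [1 + (1 − 0.28) × 2.04]
    = 1.080 × [1 + 0.72 × 2.04] = 1.080 × 2.4688 = 2.6663
E(R) = R_f + β_L × MRP = 1.28% + 2.6663 × 9.33% = 26.16%

26.16%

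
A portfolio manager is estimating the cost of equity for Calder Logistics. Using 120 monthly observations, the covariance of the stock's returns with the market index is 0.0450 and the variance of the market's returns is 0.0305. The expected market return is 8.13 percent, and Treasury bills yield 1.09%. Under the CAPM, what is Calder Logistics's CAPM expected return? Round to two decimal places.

β = Cov(R_i, R_m) / Var(R_m) = 0.0450 / 0.0305 = 1.4754
MRP = 8.13% − 1.09% = 7.04%
E(R) = R_f + β × MRP = 1.09% + 1.4754 × 7.04% = 11.48%

11.48%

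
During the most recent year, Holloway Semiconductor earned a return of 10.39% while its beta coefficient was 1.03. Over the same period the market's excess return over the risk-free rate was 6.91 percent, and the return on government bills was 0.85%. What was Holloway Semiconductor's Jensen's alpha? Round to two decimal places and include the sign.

CAPM benchmark = R_f + β(R_m − R_f) = 0.85% + 1.03 × 6.91% = 7.9673%
α = actual − benchmark = 10.39% − 7.9673% = +2.42%

+2.42%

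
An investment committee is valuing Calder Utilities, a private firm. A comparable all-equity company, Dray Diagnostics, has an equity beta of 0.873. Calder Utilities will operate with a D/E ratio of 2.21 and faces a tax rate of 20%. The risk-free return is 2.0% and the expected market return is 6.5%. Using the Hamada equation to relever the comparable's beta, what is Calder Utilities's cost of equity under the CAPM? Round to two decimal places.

12.87%

β_L = β_U × [1 + (1 − t)(D/E)] = 0.873 × [1 + (1 − 0.20) × 2.21]
    = 0.873 × [1 + 0.80 × 2.21] = 0.873 × 2.7680 = 2.4165
MRP = 6.5% − 2.0% = 4.50%
E(R) = R_f + β_L × MRP = 2.0% + 2.4165 × 4.5% = 12.87%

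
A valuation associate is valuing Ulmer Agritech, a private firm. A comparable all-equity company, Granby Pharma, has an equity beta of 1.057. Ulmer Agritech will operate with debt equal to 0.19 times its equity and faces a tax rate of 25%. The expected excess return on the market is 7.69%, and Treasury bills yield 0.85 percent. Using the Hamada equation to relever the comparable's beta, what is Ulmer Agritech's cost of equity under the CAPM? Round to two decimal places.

10.14%

β_L = β_U × [1 + (1 − t)(D/E)] = 1.057 × [1 + (1 − 0.25) × 0.19]
    = 1.057 × [1 + 0.75 × 0.19] = 1.057 × 1.1425 = 1.2076
E(R) = R_f + β_L × MRP = 0.85% + 1.2076 × 7.69% = 10.14%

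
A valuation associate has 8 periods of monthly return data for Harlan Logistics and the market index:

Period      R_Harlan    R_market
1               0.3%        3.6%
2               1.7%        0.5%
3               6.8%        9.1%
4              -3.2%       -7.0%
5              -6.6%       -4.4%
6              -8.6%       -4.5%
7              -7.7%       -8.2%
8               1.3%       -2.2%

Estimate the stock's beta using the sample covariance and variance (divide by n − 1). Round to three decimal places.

Mean R_i = (0.3 + 1.7 + 6.8 − 3.2 − 6.6 − 8.6 − 7.7 + 1.3) / 8 = -2.0000%
Mean R_m = (3.6 + 0.5 + 9.1 − 7.0 − 4.4 − 4.5 − 8.2 − 2.2) / 8 = -1.6375%
Σ(R_i − R̄_i)(R_m − R̄_m) = 188.0300  ⇒  Cov = 188.0300 / 7 = 26.8614
Σ(R_m − R̄_m)² = 235.2588  ⇒  Var(R_m) = 235.2588 / 7 = 33.6084
β = Cov / Var(R_m) = 26.8614 / 33.6084 = 0.7992

0.799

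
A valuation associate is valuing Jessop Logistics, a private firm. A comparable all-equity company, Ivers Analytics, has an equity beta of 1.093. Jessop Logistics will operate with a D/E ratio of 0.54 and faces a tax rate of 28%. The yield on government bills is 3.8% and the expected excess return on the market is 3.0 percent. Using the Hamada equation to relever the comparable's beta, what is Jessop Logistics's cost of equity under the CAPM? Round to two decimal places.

β_L = β_U × [1 + (1 − t)(D/E)] = 1.093 × [1 + (1 − 0.28) × 0.54]
    = 1.093 × [1 + 0.72 × 0.54] = 1.093 × 1.3888 = 1.5180
E(R) = R_f + β_L × MRP = 3.8% + 1.5180 × 3.0% = 8.35%

8.35%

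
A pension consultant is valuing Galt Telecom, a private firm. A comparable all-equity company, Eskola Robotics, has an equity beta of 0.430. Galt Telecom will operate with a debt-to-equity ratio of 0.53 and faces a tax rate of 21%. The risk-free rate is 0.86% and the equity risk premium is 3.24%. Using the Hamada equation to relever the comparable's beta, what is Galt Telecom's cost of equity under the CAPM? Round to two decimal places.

2.84%

β_L = β_U × [1 + (1 − t)(D/E)] = 0.430 × [1 + (1 − 0.21) × 0.53]
    = 0.430 × [1 + 0.79 × 0.53] = 0.430 × 1.4187 = 0.6100
E(R) = R_f + β_L × MRP = 0.86% + 0.6100 × 3.24% = 2.84%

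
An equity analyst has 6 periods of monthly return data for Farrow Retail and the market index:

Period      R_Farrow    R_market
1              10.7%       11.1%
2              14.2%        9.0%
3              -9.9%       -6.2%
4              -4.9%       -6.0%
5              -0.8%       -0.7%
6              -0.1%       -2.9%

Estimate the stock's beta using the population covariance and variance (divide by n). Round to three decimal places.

1.166

Mean R_i = (10.7 + 14.2 − 9.9 − 4.9 − 0.8 − 0.1) / 6 = 1.5333%
Mean R_m = (11.1 + 9.0 − 6.2 − 6.0 − 0.7 − 2.9) / 6 = 0.7167%
Σ(R_i − R̄_i)(R_m − R̄_m) = 331.6067  ⇒  Cov = 331.6067 / 6 = 55.2678
Σ(R_m − R̄_m)² = 284.4683  ⇒  Var(R_m) = 284.4683 / 6 = 47.4114
β = Cov / Var(R_m) = 55.2678 / 47.4114 = 1.1657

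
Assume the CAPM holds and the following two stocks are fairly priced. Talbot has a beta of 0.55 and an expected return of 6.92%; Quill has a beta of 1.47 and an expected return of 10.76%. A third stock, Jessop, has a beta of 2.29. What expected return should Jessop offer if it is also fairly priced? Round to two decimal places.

MRP (SML slope) = (10.76% − 6.92%) / (1.47 − 0.55) = 3.84% / 0.92 = 4.1739%
R_f (intercept) = 6.92% − 0.55 × 4.1739% = 4.6244%
E(R_Jessop) = R_f + β × MRP = 4.6244% + 2.29 × 4.1739% = 14.18%

14.18%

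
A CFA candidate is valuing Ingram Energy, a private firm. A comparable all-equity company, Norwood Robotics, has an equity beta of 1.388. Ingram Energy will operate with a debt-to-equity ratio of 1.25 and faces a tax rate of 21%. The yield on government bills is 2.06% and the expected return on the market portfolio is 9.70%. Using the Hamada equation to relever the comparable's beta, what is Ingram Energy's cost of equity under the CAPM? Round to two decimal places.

23.14%

β_L = β_U × [1 + (1 − t)(D/E)] = 1.388 × [1 + (1 − 0.21) × 1.25]
    = 1.388 × [1 + 0.79 × 1.25] = 1.388 × 1.9875 = 2.7587
MRP = 9.70% − 2.06% = 7.64%
E(R) = R_f + β_L × MRP = 2.06% + 2.7587 × 7.64% = 23.14%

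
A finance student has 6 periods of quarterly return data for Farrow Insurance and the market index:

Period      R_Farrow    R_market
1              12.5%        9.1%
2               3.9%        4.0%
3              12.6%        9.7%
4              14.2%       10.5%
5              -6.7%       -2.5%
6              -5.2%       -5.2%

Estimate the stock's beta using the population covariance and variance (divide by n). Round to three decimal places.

1.368

Mean R_i = (12.5 + 3.9 + 12.6 + 14.2 − 6.7 − 5.2) / 6 = 5.2167%
Mean R_m = (9.1 + 4.0 + 9.7 + 10.5 − 2.5 − 5.2) / 6 = 4.2667%
Σ(R_i − R̄_i)(R_m − R̄_m) = 310.9133  ⇒  Cov = 310.9133 / 6 = 51.8189
Σ(R_m − R̄_m)² = 227.2133  ⇒  Var(R_m) = 227.2133 / 6 = 37.8689
β = Cov / Var(R_m) = 51.8189 / 37.8689 = 1.3684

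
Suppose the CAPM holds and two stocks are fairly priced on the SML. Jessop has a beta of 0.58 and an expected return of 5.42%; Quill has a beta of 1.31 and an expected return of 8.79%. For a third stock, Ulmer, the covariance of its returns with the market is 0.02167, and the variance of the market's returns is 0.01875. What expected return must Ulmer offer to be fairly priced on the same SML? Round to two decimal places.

MRP = (8.79% − 5.42%) / (1.31 − 0.58) = 4.6164%
R_f = 5.42% − 0.58 × 4.6164% = 2.7425%
β_Ulmer = Cov / Var(R_m) = 0.02167 / 0.01875 = 1.1557
E(R_Ulmer) = R_f + β × MRP = 2.7425% + 1.1557 × 4.6164% = 8.08%

8.08%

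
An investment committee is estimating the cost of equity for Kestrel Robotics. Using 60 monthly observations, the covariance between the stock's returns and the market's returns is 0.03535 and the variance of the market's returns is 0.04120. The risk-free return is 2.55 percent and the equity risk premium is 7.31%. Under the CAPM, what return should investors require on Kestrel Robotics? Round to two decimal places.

8.82%

β = Cov(R_i, R_m) / Var(R_m) = 0.03535 / 0.04120 = 0.8580
E(R) = R_f + β × MRP = 2.55% + 0.8580 × 7.31% = 8.82%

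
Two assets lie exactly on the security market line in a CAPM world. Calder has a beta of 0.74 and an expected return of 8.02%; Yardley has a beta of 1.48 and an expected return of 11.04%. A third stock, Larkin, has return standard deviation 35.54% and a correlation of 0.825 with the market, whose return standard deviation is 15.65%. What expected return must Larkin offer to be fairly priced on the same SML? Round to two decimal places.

MRP = (11.04% − 8.02%) / (1.48 − 0.74) = 4.0811%
R_f = 8.02% − 0.74 × 4.0811% = 5.0000%
β_Larkin = ρ·σ_i/σ_m = 0.825 × 35.54 / 15.65 = 1.8735
E(R_Larkin) = R_f + β × MRP = 5.0000% + 1.8735 × 4.0811% = 12.65%

12.65%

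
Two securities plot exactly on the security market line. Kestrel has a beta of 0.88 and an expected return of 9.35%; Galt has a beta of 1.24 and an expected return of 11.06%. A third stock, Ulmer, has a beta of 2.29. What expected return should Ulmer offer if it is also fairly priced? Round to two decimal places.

MRP (SML slope) = (11.06% − 9.35%) / (1.24 − 0.88) = 1.71% / 0.36 = 4.7500%
R_f (intercept) = 9.35% − 0.88 × 4.7500% = 5.1700%
E(R_Ulmer) = R_f + β × MRP = 5.1700% + 2.29 × 4.7500% = 16.05%

16.05%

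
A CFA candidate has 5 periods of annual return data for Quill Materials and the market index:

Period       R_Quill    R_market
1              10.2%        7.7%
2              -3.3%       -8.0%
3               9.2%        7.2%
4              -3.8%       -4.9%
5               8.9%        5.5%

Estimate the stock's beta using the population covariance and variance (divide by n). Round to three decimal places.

Mean R_i = (10.2 − 3.3 + 9.2 − 3.8 + 8.9) / 5 = 4.2400%
Mean R_m = (7.7 − 8.0 + 7.2 − 4.9 + 5.5) / 5 = 1.5000%
Σ(R_i − R̄_i)(R_m − R̄_m) = 206.9500  ⇒  Cov = 206.9500 / 5 = 41.3900
Σ(R_m − R̄_m)² = 218.1400  ⇒  Var(R_m) = 218.1400 / 5 = 43.6280
β = Cov / Var(R_m) = 41.3900 / 43.6280 = 0.9487

0.949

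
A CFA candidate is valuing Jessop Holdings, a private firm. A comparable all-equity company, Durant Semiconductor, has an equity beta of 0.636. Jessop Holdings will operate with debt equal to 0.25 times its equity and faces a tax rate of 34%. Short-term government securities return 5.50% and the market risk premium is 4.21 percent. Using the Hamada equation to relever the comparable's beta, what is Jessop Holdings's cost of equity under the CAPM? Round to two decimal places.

8.62%

β_L = β_U × [1 + (1 − t)(D/E)] = 0.636 × [1 + (1 − 0.34) × 0.25]
    = 0.636 × [1 + 0.66 × 0.25] = 0.636 × 1.1650 = 0.7409
E(R) = R_f + β_L × MRP = 5.50% + 0.7409 × 4.21% = 8.62%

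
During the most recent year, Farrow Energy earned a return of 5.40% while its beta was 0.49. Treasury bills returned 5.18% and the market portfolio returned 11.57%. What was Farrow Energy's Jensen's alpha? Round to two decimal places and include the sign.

-2.91%

Market excess return = 11.57% − 5.18% = 6.39%
CAPM benchmark = R_f + β(R_m − R_f) = 5.18% + 0.49 × 6.39% = 8.3111%
α = actual − benchmark = 5.40% − 8.3111% = -2.91%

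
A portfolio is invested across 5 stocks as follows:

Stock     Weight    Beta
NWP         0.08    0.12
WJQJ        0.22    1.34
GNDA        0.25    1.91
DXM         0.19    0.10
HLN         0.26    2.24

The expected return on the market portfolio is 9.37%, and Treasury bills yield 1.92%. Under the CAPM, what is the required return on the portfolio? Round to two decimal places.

β_P = Σ w_i β_i = 0.08×0.12 + 0.22×1.34 + 0.25×1.91 + 0.19×0.10 + 0.26×2.24 = 1.3833
MRP = 9.37% − 1.92% = 7.45%
E(R_P) = R_f + β_P × MRP = 1.92% + 1.3833 × 7.45% = 12.23%

12.23%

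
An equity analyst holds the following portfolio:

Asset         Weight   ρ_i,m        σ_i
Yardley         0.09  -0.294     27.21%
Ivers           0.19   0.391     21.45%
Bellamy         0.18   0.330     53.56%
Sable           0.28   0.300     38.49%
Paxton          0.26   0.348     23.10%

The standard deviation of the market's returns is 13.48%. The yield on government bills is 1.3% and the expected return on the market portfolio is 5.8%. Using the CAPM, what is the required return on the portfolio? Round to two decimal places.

4.43%

β_Yardley = -0.294 × 27.21% / 13.48% = -0.5935
β_Ivers = 0.391 × 21.45% / 13.48% = 0.6222
β_Bellamy = 0.330 × 53.56% / 13.48% = 1.3112
β_Sable = 0.300 × 38.49% / 13.48% = 0.8566
β_Paxton = 0.348 × 23.10% / 13.48% = 0.5964
β_P = Σ w_i β_i = 0.09×-0.5935 + 0.19×0.6222 + 0.18×1.3112 + 0.28×0.8566 + 0.26×0.5964 = 0.6957
MRP = 5.8% − 1.3% = 4.50%
E(R_P) = R_f + β_P × MRP = 1.3% + 0.6957 × 4.5% = 4.43%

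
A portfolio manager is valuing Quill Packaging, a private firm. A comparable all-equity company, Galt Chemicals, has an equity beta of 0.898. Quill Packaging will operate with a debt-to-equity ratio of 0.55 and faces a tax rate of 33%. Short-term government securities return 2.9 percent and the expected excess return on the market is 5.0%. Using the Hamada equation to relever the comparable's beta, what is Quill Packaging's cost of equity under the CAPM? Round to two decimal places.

9.04%

β_L = β_U × [1 + (1 − t)(D/E)] = 0.898 × [1 + (1 − 0.33) × 0.55]
    = 0.898 × [1 + 0.67 × 0.55] = 0.898 × 1.3685 = 1.2289
E(R) = R_f + β_L × MRP = 2.9% + 1.2289 × 5.0% = 9.04%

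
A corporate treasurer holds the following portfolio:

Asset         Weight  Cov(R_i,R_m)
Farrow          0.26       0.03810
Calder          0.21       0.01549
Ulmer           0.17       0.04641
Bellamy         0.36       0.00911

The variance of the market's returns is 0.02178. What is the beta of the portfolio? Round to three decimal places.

β_Farrow = 0.03810 / 0.02178 = 1.7493
β_Calder = 0.01549 / 0.02178 = 0.7112
β_Ulmer = 0.04641 / 0.02178 = 2.1309
β_Bellamy = 0.00911 / 0.02178 = 0.4183
β_P = Σ w_i β_i = 0.26×1.7493 + 0.21×0.7112 + 0.17×2.1309 + 0.36×0.4183 = 1.1170

1.117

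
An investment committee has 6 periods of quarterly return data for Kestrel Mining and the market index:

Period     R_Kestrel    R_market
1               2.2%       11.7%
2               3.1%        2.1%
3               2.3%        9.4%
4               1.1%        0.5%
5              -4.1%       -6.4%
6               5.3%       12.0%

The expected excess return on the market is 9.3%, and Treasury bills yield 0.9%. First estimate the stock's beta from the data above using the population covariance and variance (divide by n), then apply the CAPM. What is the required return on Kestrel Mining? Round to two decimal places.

Mean R_i = (2.2 + 3.1 + 2.3 + 1.1 − 4.1 + 5.3) / 6 = 1.6500%
Mean R_m = (11.7 + 2.1 + 9.4 + 0.5 − 6.4 + 12.0) / 6 = 4.8833%
Σ(R_i − R̄_i)(R_m − R̄_m) = 95.9150  ⇒  Cov = 95.9150 / 6 = 15.9858
Σ(R_m − R̄_m)² = 271.7883  ⇒  Var(R_m) = 271.7883 / 6 = 45.2981
β = Cov / Var(R_m) = 15.9858 / 45.2981 = 0.3529
E(R) = R_f + β × MRP = 0.9% + 0.3529 × 9.3% = 4.18%

4.18%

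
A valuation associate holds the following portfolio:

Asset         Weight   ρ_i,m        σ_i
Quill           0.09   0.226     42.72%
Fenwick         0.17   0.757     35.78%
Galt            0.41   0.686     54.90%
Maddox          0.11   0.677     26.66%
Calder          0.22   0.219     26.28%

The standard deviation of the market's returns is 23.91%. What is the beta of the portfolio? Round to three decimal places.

β_Quill = 0.226 × 42.72% / 23.91% = 0.4038
β_Fenwick = 0.757 × 35.78% / 23.91% = 1.1328
β_Galt = 0.686 × 54.90% / 23.91% = 1.5751
β_Maddox = 0.677 × 26.66% / 23.91% = 0.7549
β_Calder = 0.219 × 26.28% / 23.91% = 0.2407
β_P = Σ w_i β_i = 0.09×0.4038 + 0.17×1.1328 + 0.41×1.5751 + 0.11×0.7549 + 0.22×0.2407 = 1.0107

1.011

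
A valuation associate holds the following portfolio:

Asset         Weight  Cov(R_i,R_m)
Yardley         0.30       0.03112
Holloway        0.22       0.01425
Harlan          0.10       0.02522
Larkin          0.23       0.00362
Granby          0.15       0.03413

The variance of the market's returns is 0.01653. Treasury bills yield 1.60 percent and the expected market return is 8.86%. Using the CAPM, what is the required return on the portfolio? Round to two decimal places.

10.80%

β_Yardley = 0.03112 / 0.01653 = 1.8826
β_Holloway = 0.01425 / 0.01653 = 0.8621
β_Harlan = 0.02522 / 0.01653 = 1.5257
β_Larkin = 0.00362 / 0.01653 = 0.2190
β_Granby = 0.03413 / 0.01653 = 2.0647
β_P = Σ w_i β_i = 0.30×1.8826 + 0.22×0.8621 + 0.10×1.5257 + 0.23×0.2190 + 0.15×2.0647 = 1.2671
MRP = 8.86% − 1.60% = 7.26%
E(R_P) = R_f + β_P × MRP = 1.60% + 1.2671 × 7.26% = 10.80%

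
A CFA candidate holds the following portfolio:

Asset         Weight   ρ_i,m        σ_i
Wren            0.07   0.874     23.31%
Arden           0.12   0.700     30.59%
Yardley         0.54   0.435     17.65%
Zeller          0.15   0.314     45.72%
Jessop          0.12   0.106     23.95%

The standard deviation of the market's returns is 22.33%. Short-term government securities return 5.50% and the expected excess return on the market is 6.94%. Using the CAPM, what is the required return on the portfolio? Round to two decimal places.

8.79%

β_Wren = 0.874 × 23.31% / 22.33% = 0.9124
β_Arden = 0.700 × 30.59% / 22.33% = 0.9589
β_Yardley = 0.435 × 17.65% / 22.33% = 0.3438
β_Zeller = 0.314 × 45.72% / 22.33% = 0.6429
β_Jessop = 0.106 × 23.95% / 22.33% = 0.1137
β_P = Σ w_i β_i = 0.07×0.9124 + 0.12×0.9589 + 0.54×0.3438 + 0.15×0.6429 + 0.12×0.1137 = 0.4747
E(R_P) = R_f + β_P × MRP = 5.50% + 0.4747 × 6.94% = 8.79%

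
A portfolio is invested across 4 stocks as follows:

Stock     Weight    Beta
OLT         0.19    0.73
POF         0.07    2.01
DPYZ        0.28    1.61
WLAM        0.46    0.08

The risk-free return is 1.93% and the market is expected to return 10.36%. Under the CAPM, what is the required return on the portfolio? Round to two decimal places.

8.40%

β_P = Σ w_i β_i = 0.19×0.73 + 0.07×2.01 + 0.28×1.61 + 0.46×0.08 = 0.7670
MRP = 10.36% − 1.93% = 8.43%
E(R_P) = R_f + β_P × MRP = 1.93% + 0.7670 × 8.43% = 8.40%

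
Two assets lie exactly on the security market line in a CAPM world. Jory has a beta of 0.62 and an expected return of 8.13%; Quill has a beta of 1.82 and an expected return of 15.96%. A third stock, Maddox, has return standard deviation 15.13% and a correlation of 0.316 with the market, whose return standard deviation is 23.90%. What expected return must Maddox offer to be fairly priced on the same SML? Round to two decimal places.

MRP = (15.96% − 8.13%) / (1.82 − 0.62) = 6.5250%
R_f = 8.13% − 0.62 × 6.5250% = 4.0845%
β_Maddox = ρ·σ_i/σ_m = 0.316 × 15.13 / 23.90 = 0.2000
E(R_Maddox) = R_f + β × MRP = 4.0845% + 0.2000 × 6.5250% = 5.39%

5.39%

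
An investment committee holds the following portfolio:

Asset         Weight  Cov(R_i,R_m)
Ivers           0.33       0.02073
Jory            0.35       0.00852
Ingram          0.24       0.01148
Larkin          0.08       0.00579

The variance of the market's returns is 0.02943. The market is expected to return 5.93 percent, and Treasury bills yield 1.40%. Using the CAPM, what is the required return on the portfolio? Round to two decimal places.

3.41%

β_Ivers = 0.02073 / 0.02943 = 0.7044
β_Jory = 0.00852 / 0.02943 = 0.2895
β_Ingram = 0.01148 / 0.02943 = 0.3901
β_Larkin = 0.00579 / 0.02943 = 0.1967
β_P = Σ w_i β_i = 0.33×0.7044 + 0.35×0.2895 + 0.24×0.3901 + 0.08×0.1967 = 0.4431
MRP = 5.93% − 1.40% = 4.53%
E(R_P) = R_f + β_P × MRP = 1.40% + 0.4431 × 4.53% = 3.41%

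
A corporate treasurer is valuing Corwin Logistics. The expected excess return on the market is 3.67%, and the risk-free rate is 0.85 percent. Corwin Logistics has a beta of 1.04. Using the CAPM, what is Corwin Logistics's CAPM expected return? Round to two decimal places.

4.67%

E(R) = R_f + β × MRP = 0.85% + 1.04 × 3.67% = 4.67%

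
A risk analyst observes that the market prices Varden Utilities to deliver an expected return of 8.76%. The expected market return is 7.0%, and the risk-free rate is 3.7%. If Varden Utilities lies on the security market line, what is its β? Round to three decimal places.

MRP = 7.0% − 3.7% = 3.30%
β = (E(R) − R_f) / MRP = (8.76% − 3.7%) / 3.3% = 5.06% / 3.3% = 1.533

1.533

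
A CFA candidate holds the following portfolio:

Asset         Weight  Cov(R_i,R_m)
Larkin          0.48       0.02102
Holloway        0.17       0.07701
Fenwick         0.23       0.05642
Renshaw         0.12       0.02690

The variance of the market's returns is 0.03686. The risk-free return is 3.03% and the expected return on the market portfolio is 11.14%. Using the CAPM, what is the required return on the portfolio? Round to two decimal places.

β_Larkin = 0.02102 / 0.03686 = 0.5703
β_Holloway = 0.07701 / 0.03686 = 2.0893
β_Fenwick = 0.05642 / 0.03686 = 1.5307
β_Renshaw = 0.02690 / 0.03686 = 0.7298
β_P = Σ w_i β_i = 0.48×0.5703 + 0.17×2.0893 + 0.23×1.5307 + 0.12×0.7298 = 1.0686
MRP = 11.14% − 3.03% = 8.11%
E(R_P) = R_f + β_P × MRP = 3.03% + 1.0686 × 8.11% = 11.70%

11.70%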